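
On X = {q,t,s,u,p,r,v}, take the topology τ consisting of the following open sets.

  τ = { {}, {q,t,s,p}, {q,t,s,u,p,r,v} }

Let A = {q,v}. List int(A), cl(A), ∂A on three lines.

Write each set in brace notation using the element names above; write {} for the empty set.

interior: largest open inside A is {} (from {})
cl via duality: int({t,s,u,p,r}) = {}, so X∖{} = {q,t,s,u,p,r,v}
cl∖int = {q,t,s,u,p,r,v}

int(A) = {}
cl(A)  = {q,t,s,u,p,r,v}
∂A     = {q,t,s,u,p,r,v}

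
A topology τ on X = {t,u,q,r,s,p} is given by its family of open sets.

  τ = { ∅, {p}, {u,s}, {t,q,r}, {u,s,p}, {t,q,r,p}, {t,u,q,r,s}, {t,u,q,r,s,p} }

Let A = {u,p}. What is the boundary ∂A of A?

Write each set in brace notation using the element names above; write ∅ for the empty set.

{u,s}

opens ⊆ A: ∅, {p}; union → int = {p}
complement {t,q,r,s}; its interior {t,q,r}; cl(A) = X∖{t,q,r} = {u,s,p}
boundary = {u,s,p} ∖ {p} = {u,s}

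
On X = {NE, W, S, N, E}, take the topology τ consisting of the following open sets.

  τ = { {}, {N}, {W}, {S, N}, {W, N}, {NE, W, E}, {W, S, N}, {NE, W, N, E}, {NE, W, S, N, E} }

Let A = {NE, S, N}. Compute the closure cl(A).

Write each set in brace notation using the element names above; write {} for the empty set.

X∖A={W, E}, int(X∖A)={W}, hence cl(A)={NE, S, N, E}

{NE, S, N, E}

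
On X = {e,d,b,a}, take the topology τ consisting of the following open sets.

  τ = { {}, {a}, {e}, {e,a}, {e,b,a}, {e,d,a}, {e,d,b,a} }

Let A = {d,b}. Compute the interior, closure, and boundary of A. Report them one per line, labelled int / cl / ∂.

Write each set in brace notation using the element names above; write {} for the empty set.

int(A) = {}
cl(A)  = {d,b}
∂A     = {d,b}

open subsets of A: {}; so int(A) = {}
closure: X∖int(X∖A) = X∖{e,a} = {d,b}
∂A = {d,b} minus {} = {d,b}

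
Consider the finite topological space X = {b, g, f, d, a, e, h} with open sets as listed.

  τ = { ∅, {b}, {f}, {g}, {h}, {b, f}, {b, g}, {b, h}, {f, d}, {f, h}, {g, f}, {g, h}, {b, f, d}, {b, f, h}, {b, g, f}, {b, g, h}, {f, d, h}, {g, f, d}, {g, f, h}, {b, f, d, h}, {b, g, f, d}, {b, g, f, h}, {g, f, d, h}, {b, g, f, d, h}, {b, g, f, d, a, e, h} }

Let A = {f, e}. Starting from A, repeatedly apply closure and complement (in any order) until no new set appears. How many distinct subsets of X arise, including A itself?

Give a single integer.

8

complement {b, g, d, a, h}; its interior {b, g, h}; cl(A) = X∖{b, g, h} = {f, d, a, e}
With k = closure, c = complement:
  1. A     = {f, e}
  2. kA    = {f, d, a, e}
  3. cA    = {b, g, d, a, h}
  4. ckA   = {b, g, h}
  5. kcA   = {b, g, d, a, e, h}
  6. kckA  = {b, g, a, e, h}
  7. ckcA  = {f}
  8. ckckA = {f, d}
k, c of each give nothing new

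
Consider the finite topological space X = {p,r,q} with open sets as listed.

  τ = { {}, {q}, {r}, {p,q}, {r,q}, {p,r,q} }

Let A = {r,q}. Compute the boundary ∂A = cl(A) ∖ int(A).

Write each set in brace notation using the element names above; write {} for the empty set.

{p}

open subsets of A: {}, {q}, {r}, {r,q}; so int(A) = {r,q}
closure: X∖int(X∖A) = X∖{} = {p,r,q}
∂A = {p,r,q} minus {r,q} = {p}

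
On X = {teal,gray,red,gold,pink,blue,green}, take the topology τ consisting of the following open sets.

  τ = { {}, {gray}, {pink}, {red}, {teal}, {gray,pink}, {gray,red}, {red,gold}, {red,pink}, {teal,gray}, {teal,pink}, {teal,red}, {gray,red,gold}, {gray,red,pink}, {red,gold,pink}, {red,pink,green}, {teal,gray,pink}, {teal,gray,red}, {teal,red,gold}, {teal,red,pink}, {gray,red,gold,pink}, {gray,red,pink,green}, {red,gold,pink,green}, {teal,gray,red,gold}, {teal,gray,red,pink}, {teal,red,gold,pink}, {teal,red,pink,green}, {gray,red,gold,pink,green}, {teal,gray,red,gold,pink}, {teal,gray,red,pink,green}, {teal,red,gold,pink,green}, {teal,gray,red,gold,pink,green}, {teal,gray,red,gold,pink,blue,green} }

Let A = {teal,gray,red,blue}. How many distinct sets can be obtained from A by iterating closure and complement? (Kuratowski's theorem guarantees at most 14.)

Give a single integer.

complement {gold,pink,green}; its interior {pink}; cl(A) = X∖{pink} = {teal,gray,red,gold,blue,green}
With k = closure, c = complement:
  1. A     = {teal,gray,red,blue}
  2. kA    = {teal,gray,red,gold,blue,green}
  3. cA    = {gold,pink,green}
  4. ckA   = {pink}
  5. kcA   = {gold,pink,blue,green}
  6. kckA  = {pink,blue,green}
  7. ckcA  = {teal,gray,red}
  8. ckckA = {teal,gray,red,gold}
k, c of each give nothing new

8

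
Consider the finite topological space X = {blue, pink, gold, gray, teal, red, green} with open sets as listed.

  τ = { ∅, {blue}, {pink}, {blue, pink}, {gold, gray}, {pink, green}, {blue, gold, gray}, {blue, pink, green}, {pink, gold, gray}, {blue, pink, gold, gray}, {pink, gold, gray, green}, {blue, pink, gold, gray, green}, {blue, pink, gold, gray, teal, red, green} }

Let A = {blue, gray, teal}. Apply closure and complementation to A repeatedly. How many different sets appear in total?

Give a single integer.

10

complement {pink, gold, red, green}; its interior {pink, green}; cl(A) = X∖{pink, green} = {blue, gold, gray, teal, red}
With k = closure, c = complement:
  1. A     = {blue, gray, teal}
  2. kA    = {blue, gold, gray, teal, red}
  3. cA    = {pink, gold, red, green}
  4. ckA   = {pink, green}
  5. kcA   = {pink, gold, gray, teal, red, green}
  6. kckA  = {pink, teal, red, green}
  7. ckcA  = {blue}
  8. ckckA = {blue, gold, gray}
  9. kckcA = {blue, teal, red}
  10. ckckcA = {pink, gold, gray, green}
k, c of each give nothing new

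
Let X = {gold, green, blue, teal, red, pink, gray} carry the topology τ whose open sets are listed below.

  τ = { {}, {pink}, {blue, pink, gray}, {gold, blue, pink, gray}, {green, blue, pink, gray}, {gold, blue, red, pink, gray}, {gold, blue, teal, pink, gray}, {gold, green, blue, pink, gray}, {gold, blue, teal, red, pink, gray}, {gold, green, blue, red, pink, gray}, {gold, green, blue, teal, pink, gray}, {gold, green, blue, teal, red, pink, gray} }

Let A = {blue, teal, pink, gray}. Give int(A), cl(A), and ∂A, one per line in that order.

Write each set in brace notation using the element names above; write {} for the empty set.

opens ⊆ A: {}, {pink}, {blue, pink, gray}; union → int = {blue, pink, gray}
complement {gold, green, red}; its interior {}; cl(A) = X∖{} = {gold, green, blue, teal, red, pink, gray}
boundary = {gold, green, blue, teal, red, pink, gray} ∖ {blue, pink, gray} = {gold, green, teal, red}

int(A) = {blue, pink, gray}
cl(A)  = {gold, green, blue, teal, red, pink, gray}
∂A     = {gold, green, teal, red}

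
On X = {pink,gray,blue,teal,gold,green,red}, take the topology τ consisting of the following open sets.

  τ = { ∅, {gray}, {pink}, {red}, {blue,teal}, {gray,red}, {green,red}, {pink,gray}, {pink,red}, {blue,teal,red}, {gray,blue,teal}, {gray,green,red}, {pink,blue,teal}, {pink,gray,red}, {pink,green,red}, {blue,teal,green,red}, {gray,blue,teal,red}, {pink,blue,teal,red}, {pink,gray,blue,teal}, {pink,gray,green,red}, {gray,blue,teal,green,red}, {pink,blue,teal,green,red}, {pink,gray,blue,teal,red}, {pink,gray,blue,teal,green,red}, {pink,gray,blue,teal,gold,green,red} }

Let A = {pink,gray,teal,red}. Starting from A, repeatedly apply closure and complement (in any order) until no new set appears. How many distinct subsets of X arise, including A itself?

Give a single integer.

10

closure: X∖int(X∖A) = X∖∅ = {pink,gray,blue,teal,gold,green,red}
Let k=closure and c=complement:
  1. A     = {pink,gray,teal,red}
  2. kA    = {pink,gray,blue,teal,gold,green,red}
  3. cA    = {blue,gold,green}
  4. ckA   = ∅
  5. kcA   = {blue,teal,gold,green}
  6. ckcA  = {pink,gray,red}
  7. kckcA = {pink,gray,gold,green,red}
  8. ckckcA = {blue,teal}
  9. kckckcA = {blue,teal,gold}
  10. ckckckcA = {pink,gray,green,red}
— saturated at 10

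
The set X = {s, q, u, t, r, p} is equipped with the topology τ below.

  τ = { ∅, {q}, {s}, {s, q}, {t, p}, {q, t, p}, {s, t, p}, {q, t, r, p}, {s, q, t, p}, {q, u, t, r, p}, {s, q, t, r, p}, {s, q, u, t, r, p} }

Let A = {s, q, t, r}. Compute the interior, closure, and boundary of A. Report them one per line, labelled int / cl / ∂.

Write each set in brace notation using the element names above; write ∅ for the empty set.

int(A) = {s, q}
cl(A)  = {s, q, u, t, r, p}
∂A     = {u, t, r, p}

opens ⊆ A: ∅, {q}, {s}, {s, q}; union → int = {s, q}
complement {u, p}; its interior ∅; cl(A) = X∖∅ = {s, q, u, t, r, p}
boundary = {s, q, u, t, r, p} ∖ {s, q} = {u, t, r, p}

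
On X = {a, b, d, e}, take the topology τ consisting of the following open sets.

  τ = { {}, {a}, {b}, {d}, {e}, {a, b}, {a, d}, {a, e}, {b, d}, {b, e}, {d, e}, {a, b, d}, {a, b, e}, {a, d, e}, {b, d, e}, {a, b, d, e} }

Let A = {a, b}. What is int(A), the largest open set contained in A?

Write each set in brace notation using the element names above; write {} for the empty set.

{a, b}

opens ⊆ A: {}, {b}, {a}, {a, b}; union → int = {a, b}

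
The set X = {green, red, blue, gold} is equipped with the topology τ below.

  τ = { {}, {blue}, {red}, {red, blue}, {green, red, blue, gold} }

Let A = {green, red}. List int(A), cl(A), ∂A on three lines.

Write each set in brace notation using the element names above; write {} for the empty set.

opens ⊆ A: {}, {red}; union → int = {red}
complement {blue, gold}; its interior {blue}; cl(A) = X∖{blue} = {green, red, gold}
boundary = {green, red, gold} ∖ {red} = {green, gold}

int(A) = {red}
cl(A)  = {green, red, gold}
∂A     = {green, gold}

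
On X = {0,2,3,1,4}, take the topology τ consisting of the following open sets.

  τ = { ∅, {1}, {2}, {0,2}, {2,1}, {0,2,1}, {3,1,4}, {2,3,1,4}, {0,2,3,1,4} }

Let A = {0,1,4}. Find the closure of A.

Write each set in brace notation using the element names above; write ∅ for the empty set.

{0,3,1,4}

closure: X∖int(X∖A) = X∖{2} = {0,3,1,4}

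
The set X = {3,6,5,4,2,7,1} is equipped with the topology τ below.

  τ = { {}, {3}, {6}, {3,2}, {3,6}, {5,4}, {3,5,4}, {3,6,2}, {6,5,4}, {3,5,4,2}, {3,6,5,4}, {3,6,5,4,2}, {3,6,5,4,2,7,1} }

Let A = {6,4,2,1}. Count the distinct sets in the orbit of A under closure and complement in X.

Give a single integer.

closure: X∖int(X∖A) = X∖{3} = {6,5,4,2,7,1}
Let k=closure and c=complement:
  1. A     = {6,4,2,1}
  2. kA    = {6,5,4,2,7,1}
  3. cA    = {3,5,7}
  4. ckA   = {3}
  5. kcA   = {3,5,4,2,7,1}
  6. kckA  = {3,2,7,1}
  7. ckcA  = {6}
  8. ckckA = {6,5,4}
  9. kckcA = {6,7,1}
  10. kckckA = {6,5,4,7,1}
  11. ckckcA = {3,5,4,2}
  12. ckckckA = {3,2}
— saturated at 12

12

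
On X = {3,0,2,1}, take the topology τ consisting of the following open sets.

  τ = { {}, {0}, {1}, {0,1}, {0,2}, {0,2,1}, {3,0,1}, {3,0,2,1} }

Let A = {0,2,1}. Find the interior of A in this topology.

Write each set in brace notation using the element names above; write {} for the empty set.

{0,2,1}

opens ⊆ A: {}, {0}, {1}, {0,2}, {0,1}, {0,2,1}; union → int = {0,2,1}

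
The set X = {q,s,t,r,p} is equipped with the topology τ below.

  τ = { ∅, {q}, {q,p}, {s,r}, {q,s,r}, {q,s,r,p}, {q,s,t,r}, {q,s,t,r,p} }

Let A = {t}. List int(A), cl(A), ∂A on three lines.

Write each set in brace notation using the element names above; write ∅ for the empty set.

int(A) = ∅
cl(A)  = {t}
∂A     = {t}

U open, U⊆A: ∅. int(A) = ⋃ = ∅
X∖A={q,s,r,p}, int(X∖A)={q,s,r,p}, hence cl(A)={t}
∂A: remove int from cl → {t}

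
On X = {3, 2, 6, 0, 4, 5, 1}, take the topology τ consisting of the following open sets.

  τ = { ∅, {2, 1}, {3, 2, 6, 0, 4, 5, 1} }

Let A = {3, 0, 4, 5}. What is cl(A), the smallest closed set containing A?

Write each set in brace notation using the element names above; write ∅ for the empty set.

{3, 6, 0, 4, 5}

X∖A={2, 6, 1}, int(X∖A)={2, 1}, hence cl(A)={3, 6, 0, 4, 5}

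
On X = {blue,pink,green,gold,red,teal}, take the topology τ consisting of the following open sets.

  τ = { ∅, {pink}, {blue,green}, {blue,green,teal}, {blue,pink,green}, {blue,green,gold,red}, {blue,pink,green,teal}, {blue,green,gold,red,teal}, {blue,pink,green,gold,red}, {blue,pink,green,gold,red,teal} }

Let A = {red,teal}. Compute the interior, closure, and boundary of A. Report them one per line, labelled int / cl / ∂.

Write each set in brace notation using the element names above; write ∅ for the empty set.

int(A) = ∅
cl(A)  = {gold,red,teal}
∂A     = {gold,red,teal}

U open, U⊆A: ∅. int(A) = ⋃ = ∅
X∖A={blue,pink,green,gold}, int(X∖A)={blue,pink,green}, hence cl(A)={gold,red,teal}
∂A: remove int from cl → {gold,red,teal}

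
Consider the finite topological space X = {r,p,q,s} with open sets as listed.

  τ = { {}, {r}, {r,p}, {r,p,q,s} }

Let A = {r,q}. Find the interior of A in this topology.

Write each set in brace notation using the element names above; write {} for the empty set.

{r}

U open, U⊆A: {}, {r}. int(A) = ⋃ = {r}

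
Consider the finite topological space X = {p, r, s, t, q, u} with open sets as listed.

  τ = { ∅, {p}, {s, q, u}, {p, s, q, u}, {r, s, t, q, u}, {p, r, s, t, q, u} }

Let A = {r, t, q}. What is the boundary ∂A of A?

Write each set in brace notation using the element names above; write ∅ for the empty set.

{r, s, t, q, u}

opens ⊆ A: ∅; union → int = ∅
complement {p, s, u}; its interior {p}; cl(A) = X∖{p} = {r, s, t, q, u}
boundary = {r, s, t, q, u} ∖ ∅ = {r, s, t, q, u}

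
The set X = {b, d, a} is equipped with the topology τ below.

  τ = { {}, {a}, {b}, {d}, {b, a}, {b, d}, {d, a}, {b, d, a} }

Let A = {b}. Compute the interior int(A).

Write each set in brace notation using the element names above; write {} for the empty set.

opens ⊆ A: {}, {b}; union → int = {b}

{b}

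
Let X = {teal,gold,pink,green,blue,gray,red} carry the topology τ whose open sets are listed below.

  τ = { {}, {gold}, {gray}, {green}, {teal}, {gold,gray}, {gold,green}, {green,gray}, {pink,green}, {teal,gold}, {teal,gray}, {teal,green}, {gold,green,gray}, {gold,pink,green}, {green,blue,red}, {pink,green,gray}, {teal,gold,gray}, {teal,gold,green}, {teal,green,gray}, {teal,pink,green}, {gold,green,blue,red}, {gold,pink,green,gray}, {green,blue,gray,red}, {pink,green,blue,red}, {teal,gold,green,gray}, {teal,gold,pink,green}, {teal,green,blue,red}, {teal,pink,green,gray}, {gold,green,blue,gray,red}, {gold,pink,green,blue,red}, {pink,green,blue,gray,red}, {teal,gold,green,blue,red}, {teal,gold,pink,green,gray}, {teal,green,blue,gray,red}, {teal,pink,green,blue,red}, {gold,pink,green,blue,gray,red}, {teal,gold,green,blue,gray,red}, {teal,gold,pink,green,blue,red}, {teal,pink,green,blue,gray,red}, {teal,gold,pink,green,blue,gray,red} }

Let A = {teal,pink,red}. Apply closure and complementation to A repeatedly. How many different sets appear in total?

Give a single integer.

closure: X∖int(X∖A) = X∖{gold,green,gray} = {teal,pink,blue,red}
Let k=closure and c=complement:
  1. A     = {teal,pink,red}
  2. kA    = {teal,pink,blue,red}
  3. cA    = {gold,green,blue,gray}
  4. ckA   = {gold,green,gray}
  5. kcA   = {gold,pink,green,blue,gray,red}
  6. ckcA  = {teal}
— saturated at 6

6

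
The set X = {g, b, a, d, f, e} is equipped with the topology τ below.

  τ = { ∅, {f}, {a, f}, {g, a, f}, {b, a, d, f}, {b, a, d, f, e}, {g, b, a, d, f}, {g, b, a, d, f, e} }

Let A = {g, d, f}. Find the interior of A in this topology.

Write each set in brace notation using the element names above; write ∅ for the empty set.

{f}

interior: largest open inside A is {f} (from ∅, {f})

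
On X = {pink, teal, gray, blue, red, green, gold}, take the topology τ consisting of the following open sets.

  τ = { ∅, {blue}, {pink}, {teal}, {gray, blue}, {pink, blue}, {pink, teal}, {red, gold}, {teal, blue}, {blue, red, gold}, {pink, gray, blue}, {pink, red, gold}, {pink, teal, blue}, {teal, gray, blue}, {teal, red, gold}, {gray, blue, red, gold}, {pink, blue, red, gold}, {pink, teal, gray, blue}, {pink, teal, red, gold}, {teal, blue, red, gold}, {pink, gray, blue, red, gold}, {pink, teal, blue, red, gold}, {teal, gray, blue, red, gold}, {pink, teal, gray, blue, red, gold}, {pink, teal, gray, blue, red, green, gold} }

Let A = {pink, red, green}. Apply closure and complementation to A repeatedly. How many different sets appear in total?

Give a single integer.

10

closure: X∖int(X∖A) = X∖{teal, gray, blue} = {pink, red, green, gold}
Let k=closure and c=complement:
  1. A     = {pink, red, green}
  2. kA    = {pink, red, green, gold}
  3. cA    = {teal, gray, blue, gold}
  4. ckA   = {teal, gray, blue}
  5. kcA   = {teal, gray, blue, red, green, gold}
  6. kckA  = {teal, gray, blue, green}
  7. ckcA  = {pink}
  8. ckckA = {pink, red, gold}
  9. kckcA = {pink, green}
  10. ckckcA = {teal, gray, blue, red, gold}
— saturated at 10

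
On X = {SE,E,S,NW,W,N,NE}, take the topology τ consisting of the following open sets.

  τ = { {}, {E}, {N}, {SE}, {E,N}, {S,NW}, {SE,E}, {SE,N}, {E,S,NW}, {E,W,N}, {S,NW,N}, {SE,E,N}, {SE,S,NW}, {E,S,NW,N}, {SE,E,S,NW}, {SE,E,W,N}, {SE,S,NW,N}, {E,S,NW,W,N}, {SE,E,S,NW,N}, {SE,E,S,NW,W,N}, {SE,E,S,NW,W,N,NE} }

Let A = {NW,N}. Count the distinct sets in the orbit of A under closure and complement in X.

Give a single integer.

closure: X∖int(X∖A) = X∖{SE,E} = {S,NW,W,N,NE}
Let k=closure and c=complement:
  1. A     = {NW,N}
  2. kA    = {S,NW,W,N,NE}
  3. cA    = {SE,E,S,W,NE}
  4. ckA   = {SE,E}
  5. kcA   = {SE,E,S,NW,W,NE}
  6. kckA  = {SE,E,W,NE}
  7. ckcA  = {N}
  8. ckckA = {S,NW,N}
  9. kckcA = {W,N,NE}
  10. ckckcA = {SE,E,S,NW}
— saturated at 10

10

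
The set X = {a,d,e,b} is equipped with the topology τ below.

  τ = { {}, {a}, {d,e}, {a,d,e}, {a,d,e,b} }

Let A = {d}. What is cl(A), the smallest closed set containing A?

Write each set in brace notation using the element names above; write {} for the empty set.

{d,e,b}

cl via duality: int({a,e,b}) = {a}, so X∖{a} = {d,e,b}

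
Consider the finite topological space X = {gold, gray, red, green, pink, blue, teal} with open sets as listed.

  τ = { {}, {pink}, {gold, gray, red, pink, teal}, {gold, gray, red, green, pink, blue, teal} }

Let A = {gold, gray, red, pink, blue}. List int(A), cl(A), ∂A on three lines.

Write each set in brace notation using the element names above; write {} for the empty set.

opens ⊆ A: {}, {pink}; union → int = {pink}
complement {green, teal}; its interior {}; cl(A) = X∖{} = {gold, gray, red, green, pink, blue, teal}
boundary = {gold, gray, red, green, pink, blue, teal} ∖ {pink} = {gold, gray, red, green, blue, teal}

int(A) = {pink}
cl(A)  = {gold, gray, red, green, pink, blue, teal}
∂A     = {gold, gray, red, green, blue, teal}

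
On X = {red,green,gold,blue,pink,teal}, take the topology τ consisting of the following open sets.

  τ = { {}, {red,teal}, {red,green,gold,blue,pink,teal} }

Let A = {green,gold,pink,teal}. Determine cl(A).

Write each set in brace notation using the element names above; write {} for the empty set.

closure: X∖int(X∖A) = X∖{} = {red,green,gold,blue,pink,teal}

{red,green,gold,blue,pink,teal}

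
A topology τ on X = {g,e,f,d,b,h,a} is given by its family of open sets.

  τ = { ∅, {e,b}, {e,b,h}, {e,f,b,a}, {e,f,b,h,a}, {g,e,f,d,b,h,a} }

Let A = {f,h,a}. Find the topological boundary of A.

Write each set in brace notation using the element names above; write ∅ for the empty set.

open subsets of A: ∅; so int(A) = ∅
closure: X∖int(X∖A) = X∖{e,b} = {g,f,d,h,a}
∂A = {g,f,d,h,a} minus ∅ = {g,f,d,h,a}

{g,f,d,h,a}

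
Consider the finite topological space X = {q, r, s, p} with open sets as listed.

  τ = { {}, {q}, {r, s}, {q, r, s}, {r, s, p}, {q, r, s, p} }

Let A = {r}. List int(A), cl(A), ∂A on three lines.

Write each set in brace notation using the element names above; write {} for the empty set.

int(A) = {}
cl(A)  = {r, s, p}
∂A     = {r, s, p}

interior: largest open inside A is {} (from {})
cl via duality: int({q, s, p}) = {q}, so X∖{q} = {r, s, p}
cl∖int = {r, s, p}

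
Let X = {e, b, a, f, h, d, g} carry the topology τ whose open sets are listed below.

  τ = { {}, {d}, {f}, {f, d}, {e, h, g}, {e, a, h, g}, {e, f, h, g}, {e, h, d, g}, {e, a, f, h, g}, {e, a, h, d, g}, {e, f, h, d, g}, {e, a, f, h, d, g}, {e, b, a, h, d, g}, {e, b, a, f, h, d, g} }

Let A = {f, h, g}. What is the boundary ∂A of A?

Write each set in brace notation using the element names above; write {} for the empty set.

opens ⊆ A: {}, {f}; union → int = {f}
complement {e, b, a, d}; its interior {d}; cl(A) = X∖{d} = {e, b, a, f, h, g}
boundary = {e, b, a, f, h, g} ∖ {f} = {e, b, a, h, g}

{e, b, a, h, g}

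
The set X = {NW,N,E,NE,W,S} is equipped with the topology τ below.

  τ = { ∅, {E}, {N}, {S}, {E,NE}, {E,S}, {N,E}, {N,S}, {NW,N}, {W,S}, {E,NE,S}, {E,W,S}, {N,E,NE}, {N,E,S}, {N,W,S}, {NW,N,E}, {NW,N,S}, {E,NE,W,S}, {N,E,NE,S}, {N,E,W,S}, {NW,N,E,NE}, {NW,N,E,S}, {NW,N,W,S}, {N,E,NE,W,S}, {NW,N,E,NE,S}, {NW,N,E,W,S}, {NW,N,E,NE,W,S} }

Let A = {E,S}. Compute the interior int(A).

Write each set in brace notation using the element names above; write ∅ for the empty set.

{E,S}

opens ⊆ A: ∅, {S}, {E}, {E,S}; union → int = {E,S}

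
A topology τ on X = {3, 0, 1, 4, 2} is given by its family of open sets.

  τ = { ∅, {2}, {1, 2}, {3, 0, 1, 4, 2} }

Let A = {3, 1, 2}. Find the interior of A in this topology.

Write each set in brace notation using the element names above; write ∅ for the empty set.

{1, 2}

opens ⊆ A: ∅, {2}, {1, 2}; union → int = {1, 2}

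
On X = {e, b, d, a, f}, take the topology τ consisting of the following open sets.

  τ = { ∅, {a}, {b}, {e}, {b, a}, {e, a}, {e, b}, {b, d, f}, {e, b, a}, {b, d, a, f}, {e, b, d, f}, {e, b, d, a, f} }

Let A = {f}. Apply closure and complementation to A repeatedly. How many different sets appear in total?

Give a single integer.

closure: X∖int(X∖A) = X∖{e, b, a} = {d, f}
Let k=closure and c=complement:
  1. A     = {f}
  2. kA    = {d, f}
  3. cA    = {e, b, d, a}
  4. ckA   = {e, b, a}
  5. kcA   = {e, b, d, a, f}
  6. ckcA  = ∅
— saturated at 6

6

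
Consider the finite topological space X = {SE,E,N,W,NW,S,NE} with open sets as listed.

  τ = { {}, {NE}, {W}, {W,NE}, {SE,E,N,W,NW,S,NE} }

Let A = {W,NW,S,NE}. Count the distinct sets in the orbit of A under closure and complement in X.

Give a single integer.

6

cl via duality: int({SE,E,N}) = {}, so X∖{} = {SE,E,N,W,NW,S,NE}
Write k for closure, c for complement:
  1. A     = {W,NW,S,NE}
  2. kA    = {SE,E,N,W,NW,S,NE}
  3. cA    = {SE,E,N}
  4. ckA   = {}
  5. kcA   = {SE,E,N,NW,S}
  6. ckcA  = {W,NE}
applying k or c yields no new set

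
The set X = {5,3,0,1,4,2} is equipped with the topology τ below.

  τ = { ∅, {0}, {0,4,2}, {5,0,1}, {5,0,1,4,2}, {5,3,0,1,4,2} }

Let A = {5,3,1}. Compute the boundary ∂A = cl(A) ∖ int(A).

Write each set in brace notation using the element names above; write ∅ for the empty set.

{5,3,1}

opens ⊆ A: ∅; union → int = ∅
complement {0,4,2}; its interior {0,4,2}; cl(A) = X∖{0,4,2} = {5,3,1}
boundary = {5,3,1} ∖ ∅ = {5,3,1}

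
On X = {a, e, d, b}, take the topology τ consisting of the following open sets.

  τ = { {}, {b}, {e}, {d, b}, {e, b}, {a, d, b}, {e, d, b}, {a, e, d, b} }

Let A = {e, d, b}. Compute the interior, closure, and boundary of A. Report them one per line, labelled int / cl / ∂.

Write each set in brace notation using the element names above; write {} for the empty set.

int(A) = {e, d, b}
cl(A)  = {a, e, d, b}
∂A     = {a}

opens ⊆ A: {}, {e}, {b}, {e, b}, {d, b}, {e, d, b}; union → int = {e, d, b}
complement {a}; its interior {}; cl(A) = X∖{} = {a, e, d, b}
boundary = {a, e, d, b} ∖ {e, d, b} = {a}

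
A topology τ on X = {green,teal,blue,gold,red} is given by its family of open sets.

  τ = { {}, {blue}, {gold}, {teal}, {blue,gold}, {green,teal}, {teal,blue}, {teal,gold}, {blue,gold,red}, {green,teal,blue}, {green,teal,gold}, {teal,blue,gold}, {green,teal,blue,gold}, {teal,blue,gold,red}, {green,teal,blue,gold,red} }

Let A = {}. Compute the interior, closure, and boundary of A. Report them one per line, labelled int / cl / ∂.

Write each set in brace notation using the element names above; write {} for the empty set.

int(A) = {}
cl(A)  = {}
∂A     = {}

opens ⊆ A: {}; union → int = {}
complement {green,teal,blue,gold,red}; its interior {green,teal,blue,gold,red}; cl(A) = X∖{green,teal,blue,gold,red} = {}
boundary = {} ∖ {} = {}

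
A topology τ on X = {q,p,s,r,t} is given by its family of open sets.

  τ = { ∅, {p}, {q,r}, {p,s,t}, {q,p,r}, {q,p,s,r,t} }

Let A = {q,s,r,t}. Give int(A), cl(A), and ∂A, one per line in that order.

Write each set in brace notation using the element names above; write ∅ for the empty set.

opens ⊆ A: ∅, {q,r}; union → int = {q,r}
complement {p}; its interior {p}; cl(A) = X∖{p} = {q,s,r,t}
boundary = {q,s,r,t} ∖ {q,r} = {s,t}

int(A) = {q,r}
cl(A)  = {q,s,r,t}
∂A     = {s,t}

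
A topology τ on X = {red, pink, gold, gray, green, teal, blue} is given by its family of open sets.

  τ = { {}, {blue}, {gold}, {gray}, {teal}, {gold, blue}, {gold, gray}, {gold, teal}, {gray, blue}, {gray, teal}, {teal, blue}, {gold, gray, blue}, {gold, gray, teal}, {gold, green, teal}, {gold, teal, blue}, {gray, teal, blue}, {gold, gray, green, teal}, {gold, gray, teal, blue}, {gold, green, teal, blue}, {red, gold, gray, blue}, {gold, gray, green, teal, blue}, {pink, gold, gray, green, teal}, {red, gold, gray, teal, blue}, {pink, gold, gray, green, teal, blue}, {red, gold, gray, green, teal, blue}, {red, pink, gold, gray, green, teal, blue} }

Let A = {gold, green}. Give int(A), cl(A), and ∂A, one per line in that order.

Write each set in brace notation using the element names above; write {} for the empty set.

int(A) = {gold}
cl(A)  = {red, pink, gold, green}
∂A     = {red, pink, green}

interior: largest open inside A is {gold} (from {}, {gold})
cl via duality: int({red, pink, gray, teal, blue}) = {gray, teal, blue}, so X∖{gray, teal, blue} = {red, pink, gold, green}
cl∖int = {red, pink, green}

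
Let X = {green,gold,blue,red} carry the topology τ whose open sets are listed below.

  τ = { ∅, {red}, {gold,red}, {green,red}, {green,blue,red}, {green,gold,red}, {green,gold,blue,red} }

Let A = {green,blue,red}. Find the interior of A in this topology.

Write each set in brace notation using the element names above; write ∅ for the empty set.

{green,blue,red}

open subsets of A: ∅, {red}, {green,red}, {green,blue,red}; so int(A) = {green,blue,red}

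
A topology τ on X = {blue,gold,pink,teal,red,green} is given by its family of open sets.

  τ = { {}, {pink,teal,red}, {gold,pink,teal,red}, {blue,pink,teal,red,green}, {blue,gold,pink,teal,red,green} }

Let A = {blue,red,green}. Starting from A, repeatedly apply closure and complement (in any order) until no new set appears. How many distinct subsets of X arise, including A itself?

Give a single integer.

complement {gold,pink,teal}; its interior {}; cl(A) = X∖{} = {blue,gold,pink,teal,red,green}
With k = closure, c = complement:
  1. A     = {blue,red,green}
  2. kA    = {blue,gold,pink,teal,red,green}
  3. cA    = {gold,pink,teal}
  4. ckA   = {}
k, c of each give nothing new

4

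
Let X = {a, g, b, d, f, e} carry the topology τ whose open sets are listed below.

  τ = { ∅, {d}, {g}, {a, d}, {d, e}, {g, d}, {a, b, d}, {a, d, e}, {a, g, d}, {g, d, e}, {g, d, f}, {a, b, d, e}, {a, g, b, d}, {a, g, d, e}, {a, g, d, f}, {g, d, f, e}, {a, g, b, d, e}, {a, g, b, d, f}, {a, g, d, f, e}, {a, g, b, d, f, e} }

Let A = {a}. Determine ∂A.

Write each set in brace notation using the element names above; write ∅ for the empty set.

{a, b}

U open, U⊆A: ∅. int(A) = ⋃ = ∅
X∖A={g, b, d, f, e}, int(X∖A)={g, d, f, e}, hence cl(A)={a, b}
∂A: remove int from cl → {a, b}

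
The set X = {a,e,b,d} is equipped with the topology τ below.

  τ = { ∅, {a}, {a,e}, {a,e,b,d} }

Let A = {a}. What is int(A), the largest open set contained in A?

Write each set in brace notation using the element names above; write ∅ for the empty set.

U open, U⊆A: ∅, {a}. int(A) = ⋃ = {a}

{a}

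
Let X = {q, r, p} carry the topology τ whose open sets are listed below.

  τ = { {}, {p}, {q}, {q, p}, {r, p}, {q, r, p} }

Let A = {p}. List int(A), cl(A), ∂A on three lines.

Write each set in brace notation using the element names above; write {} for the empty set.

opens ⊆ A: {}, {p}; union → int = {p}
complement {q, r}; its interior {q}; cl(A) = X∖{q} = {r, p}
boundary = {r, p} ∖ {p} = {r}

int(A) = {p}
cl(A)  = {r, p}
∂A     = {r}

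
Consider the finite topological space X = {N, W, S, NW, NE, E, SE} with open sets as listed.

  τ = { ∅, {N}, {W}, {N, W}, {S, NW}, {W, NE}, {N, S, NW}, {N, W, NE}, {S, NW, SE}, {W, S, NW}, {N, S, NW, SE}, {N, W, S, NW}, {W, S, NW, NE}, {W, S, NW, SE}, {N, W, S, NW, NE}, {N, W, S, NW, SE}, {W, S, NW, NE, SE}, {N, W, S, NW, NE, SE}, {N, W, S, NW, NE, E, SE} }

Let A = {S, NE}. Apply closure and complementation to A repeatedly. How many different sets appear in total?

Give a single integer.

10

cl via duality: int({N, W, NW, E, SE}) = {N, W}, so X∖{N, W} = {S, NW, NE, E, SE}
Write k for closure, c for complement:
  1. A     = {S, NE}
  2. kA    = {S, NW, NE, E, SE}
  3. cA    = {N, W, NW, E, SE}
  4. ckA   = {N, W}
  5. kcA   = {N, W, S, NW, NE, E, SE}
  6. kckA  = {N, W, NE, E}
  7. ckcA  = ∅
  8. ckckA = {S, NW, SE}
  9. kckckA = {S, NW, E, SE}
  10. ckckckA = {N, W, NE}
applying k or c yields no new set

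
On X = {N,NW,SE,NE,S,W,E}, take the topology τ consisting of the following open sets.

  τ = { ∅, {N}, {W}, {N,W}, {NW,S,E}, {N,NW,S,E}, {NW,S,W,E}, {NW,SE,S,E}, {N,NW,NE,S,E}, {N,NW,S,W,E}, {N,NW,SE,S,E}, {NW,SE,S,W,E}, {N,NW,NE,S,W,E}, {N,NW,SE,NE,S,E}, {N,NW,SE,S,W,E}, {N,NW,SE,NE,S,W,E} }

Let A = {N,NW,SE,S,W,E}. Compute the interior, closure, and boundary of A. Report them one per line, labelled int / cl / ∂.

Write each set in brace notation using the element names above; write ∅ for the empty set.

opens ⊆ A: ∅, {N}, {W}, {N,W}, {NW,S,E}, {N,NW,S,E}, {NW,S,W,E}, {NW,SE,S,E}, {N,NW,S,W,E}, {NW,SE,S,W,E}, {N,NW,SE,S,E}, {N,NW,SE,S,W,E}; union → int = {N,NW,SE,S,W,E}
complement {NE}; its interior ∅; cl(A) = X∖∅ = {N,NW,SE,NE,S,W,E}
boundary = {N,NW,SE,NE,S,W,E} ∖ {N,NW,SE,S,W,E} = {NE}

int(A) = {N,NW,SE,S,W,E}
cl(A)  = {N,NW,SE,NE,S,W,E}
∂A     = {NE}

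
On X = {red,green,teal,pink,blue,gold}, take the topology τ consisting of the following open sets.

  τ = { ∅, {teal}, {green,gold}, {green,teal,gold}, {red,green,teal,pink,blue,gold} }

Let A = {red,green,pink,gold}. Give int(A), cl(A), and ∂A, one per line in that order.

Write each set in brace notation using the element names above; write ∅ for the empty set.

int(A) = {green,gold}
cl(A)  = {red,green,pink,blue,gold}
∂A     = {red,pink,blue}

open subsets of A: ∅, {green,gold}; so int(A) = {green,gold}
closure: X∖int(X∖A) = X∖{teal} = {red,green,pink,blue,gold}
∂A = {red,green,pink,blue,gold} minus {green,gold} = {red,pink,blue}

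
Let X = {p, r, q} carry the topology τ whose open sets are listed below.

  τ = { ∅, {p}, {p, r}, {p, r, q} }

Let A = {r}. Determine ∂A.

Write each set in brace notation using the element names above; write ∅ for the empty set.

interior: largest open inside A is ∅ (from ∅)
cl via duality: int({p, q}) = {p}, so X∖{p} = {r, q}
cl∖int = {r, q}

{r, q}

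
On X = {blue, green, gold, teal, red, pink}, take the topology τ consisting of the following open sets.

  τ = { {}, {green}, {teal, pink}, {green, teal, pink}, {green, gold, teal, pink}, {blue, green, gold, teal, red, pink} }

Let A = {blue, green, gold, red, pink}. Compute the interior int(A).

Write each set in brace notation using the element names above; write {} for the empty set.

U open, U⊆A: {}, {green}. int(A) = ⋃ = {green}

{green}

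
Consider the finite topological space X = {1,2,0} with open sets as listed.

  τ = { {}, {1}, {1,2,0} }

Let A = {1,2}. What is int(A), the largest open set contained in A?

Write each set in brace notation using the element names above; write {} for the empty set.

U open, U⊆A: {}, {1}. int(A) = ⋃ = {1}

{1}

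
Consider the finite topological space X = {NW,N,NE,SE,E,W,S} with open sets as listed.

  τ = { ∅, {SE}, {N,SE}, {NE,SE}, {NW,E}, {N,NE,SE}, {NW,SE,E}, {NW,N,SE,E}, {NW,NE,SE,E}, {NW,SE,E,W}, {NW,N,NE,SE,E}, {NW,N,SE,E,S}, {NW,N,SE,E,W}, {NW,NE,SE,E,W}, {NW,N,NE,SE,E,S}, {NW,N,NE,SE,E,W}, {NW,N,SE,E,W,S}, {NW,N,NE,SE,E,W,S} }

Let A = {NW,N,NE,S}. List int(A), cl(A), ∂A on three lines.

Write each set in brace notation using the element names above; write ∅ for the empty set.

int(A) = ∅
cl(A)  = {NW,N,NE,E,W,S}
∂A     = {NW,N,NE,E,W,S}

U open, U⊆A: ∅. int(A) = ⋃ = ∅
X∖A={SE,E,W}, int(X∖A)={SE}, hence cl(A)={NW,N,NE,E,W,S}
∂A: remove int from cl → {NW,N,NE,E,W,S}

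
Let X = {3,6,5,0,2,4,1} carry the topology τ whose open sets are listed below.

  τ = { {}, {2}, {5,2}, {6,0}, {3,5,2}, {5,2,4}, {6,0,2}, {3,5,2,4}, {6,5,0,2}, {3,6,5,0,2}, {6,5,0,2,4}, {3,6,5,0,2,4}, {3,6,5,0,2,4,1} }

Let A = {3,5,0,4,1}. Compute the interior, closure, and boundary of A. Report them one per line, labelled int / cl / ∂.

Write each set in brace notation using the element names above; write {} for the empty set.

int(A) = {}
cl(A)  = {3,6,5,0,4,1}
∂A     = {3,6,5,0,4,1}

opens ⊆ A: {}; union → int = {}
complement {6,2}; its interior {2}; cl(A) = X∖{2} = {3,6,5,0,4,1}
boundary = {3,6,5,0,4,1} ∖ {} = {3,6,5,0,4,1}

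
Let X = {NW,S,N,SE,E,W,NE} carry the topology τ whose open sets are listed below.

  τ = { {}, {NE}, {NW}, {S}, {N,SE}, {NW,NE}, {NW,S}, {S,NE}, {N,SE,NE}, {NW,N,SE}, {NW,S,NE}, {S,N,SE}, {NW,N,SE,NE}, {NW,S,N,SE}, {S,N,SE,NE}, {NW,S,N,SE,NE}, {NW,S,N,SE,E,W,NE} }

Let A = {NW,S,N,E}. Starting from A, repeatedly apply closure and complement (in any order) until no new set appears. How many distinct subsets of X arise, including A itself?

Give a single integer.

closure: X∖int(X∖A) = X∖{NE} = {NW,S,N,SE,E,W}
Let k=closure and c=complement:
  1. A     = {NW,S,N,E}
  2. kA    = {NW,S,N,SE,E,W}
  3. cA    = {SE,W,NE}
  4. ckA   = {NE}
  5. kcA   = {N,SE,E,W,NE}
  6. kckA  = {E,W,NE}
  7. ckcA  = {NW,S}
  8. ckckA = {NW,S,N,SE}
  9. kckcA = {NW,S,E,W}
  10. ckckcA = {N,SE,NE}
— saturated at 10

10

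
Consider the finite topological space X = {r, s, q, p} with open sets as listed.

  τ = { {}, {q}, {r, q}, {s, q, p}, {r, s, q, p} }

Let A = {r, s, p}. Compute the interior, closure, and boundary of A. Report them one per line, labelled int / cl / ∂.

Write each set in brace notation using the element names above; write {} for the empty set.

interior: largest open inside A is {} (from {})
cl via duality: int({q}) = {q}, so X∖{q} = {r, s, p}
cl∖int = {r, s, p}

int(A) = {}
cl(A)  = {r, s, p}
∂A     = {r, s, p}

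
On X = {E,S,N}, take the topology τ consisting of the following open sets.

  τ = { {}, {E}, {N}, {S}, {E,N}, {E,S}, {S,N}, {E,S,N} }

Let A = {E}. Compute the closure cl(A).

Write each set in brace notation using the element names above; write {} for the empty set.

complement {S,N}; its interior {S,N}; cl(A) = X∖{S,N} = {E}

{E}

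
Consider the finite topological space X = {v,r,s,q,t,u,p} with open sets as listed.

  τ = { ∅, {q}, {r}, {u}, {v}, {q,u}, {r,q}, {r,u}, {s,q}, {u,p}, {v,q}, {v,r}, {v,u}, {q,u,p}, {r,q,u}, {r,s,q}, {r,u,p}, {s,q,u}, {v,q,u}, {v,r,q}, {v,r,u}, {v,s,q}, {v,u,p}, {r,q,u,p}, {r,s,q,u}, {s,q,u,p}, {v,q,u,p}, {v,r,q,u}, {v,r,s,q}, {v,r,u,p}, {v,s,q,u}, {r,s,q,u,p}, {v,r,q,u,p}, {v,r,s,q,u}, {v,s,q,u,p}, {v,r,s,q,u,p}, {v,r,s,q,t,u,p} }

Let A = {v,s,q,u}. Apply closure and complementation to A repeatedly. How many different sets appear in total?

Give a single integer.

6

closure: X∖int(X∖A) = X∖{r} = {v,s,q,t,u,p}
Let k=closure and c=complement:
  1. A     = {v,s,q,u}
  2. kA    = {v,s,q,t,u,p}
  3. cA    = {r,t,p}
  4. ckA   = {r}
  5. kckA  = {r,t}
  6. ckckA = {v,s,q,u,p}
— saturated at 6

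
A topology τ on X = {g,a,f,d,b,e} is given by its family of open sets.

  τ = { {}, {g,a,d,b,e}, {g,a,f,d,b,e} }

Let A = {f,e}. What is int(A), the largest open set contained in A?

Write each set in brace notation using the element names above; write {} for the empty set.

{}

interior: largest open inside A is {} (from {})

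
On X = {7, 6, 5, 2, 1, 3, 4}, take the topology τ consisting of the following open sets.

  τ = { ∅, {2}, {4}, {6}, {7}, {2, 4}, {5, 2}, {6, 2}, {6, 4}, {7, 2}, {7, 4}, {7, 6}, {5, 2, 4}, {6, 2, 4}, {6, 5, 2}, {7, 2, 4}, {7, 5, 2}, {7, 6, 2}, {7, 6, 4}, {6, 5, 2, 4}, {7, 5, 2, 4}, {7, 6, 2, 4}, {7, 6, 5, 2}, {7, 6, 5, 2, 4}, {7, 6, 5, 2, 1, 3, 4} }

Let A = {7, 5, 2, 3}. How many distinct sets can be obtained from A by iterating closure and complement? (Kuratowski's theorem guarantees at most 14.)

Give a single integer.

6

complement {6, 1, 4}; its interior {6, 4}; cl(A) = X∖{6, 4} = {7, 5, 2, 1, 3}
With k = closure, c = complement:
  1. A     = {7, 5, 2, 3}
  2. kA    = {7, 5, 2, 1, 3}
  3. cA    = {6, 1, 4}
  4. ckA   = {6, 4}
  5. kcA   = {6, 1, 3, 4}
  6. ckcA  = {7, 5, 2}
k, c of each give nothing new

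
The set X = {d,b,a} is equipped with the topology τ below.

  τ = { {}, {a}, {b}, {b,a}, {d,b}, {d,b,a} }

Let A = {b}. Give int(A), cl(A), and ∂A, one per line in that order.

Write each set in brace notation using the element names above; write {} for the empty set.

U open, U⊆A: {}, {b}. int(A) = ⋃ = {b}
X∖A={d,a}, int(X∖A)={a}, hence cl(A)={d,b}
∂A: remove int from cl → {d}

int(A) = {b}
cl(A)  = {d,b}
∂A     = {d}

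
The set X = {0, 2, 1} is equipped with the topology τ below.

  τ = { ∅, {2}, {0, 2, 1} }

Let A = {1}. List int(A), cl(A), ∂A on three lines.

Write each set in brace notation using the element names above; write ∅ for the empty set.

U open, U⊆A: ∅. int(A) = ⋃ = ∅
X∖A={0, 2}, int(X∖A)={2}, hence cl(A)={0, 1}
∂A: remove int from cl → {0, 1}

int(A) = ∅
cl(A)  = {0, 1}
∂A     = {0, 1}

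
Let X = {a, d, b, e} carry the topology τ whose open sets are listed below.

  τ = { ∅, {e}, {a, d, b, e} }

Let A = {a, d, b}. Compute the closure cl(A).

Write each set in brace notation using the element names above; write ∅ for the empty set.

{a, d, b}

complement {e}; its interior {e}; cl(A) = X∖{e} = {a, d, b}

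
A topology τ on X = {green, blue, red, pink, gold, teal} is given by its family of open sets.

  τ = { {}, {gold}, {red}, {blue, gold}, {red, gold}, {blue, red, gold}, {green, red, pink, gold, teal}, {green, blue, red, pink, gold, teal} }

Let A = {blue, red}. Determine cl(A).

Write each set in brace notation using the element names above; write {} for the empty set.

{green, blue, red, pink, teal}

cl via duality: int({green, pink, gold, teal}) = {gold}, so X∖{gold} = {green, blue, red, pink, teal}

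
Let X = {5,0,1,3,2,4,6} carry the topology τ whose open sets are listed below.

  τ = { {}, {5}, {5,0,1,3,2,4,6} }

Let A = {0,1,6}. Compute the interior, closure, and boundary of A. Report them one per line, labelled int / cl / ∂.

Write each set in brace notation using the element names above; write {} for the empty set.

int(A) = {}
cl(A)  = {0,1,3,2,4,6}
∂A     = {0,1,3,2,4,6}

opens ⊆ A: {}; union → int = {}
complement {5,3,2,4}; its interior {5}; cl(A) = X∖{5} = {0,1,3,2,4,6}
boundary = {0,1,3,2,4,6} ∖ {} = {0,1,3,2,4,6}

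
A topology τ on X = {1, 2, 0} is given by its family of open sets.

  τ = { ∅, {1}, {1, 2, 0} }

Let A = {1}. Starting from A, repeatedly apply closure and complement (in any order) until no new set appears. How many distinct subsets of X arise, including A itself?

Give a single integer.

4

X∖A={2, 0}, int(X∖A)=∅, hence cl(A)={1, 2, 0}
Orbit (k=closure, c=complement):
  1. A     = {1}
  2. kA    = {1, 2, 0}
  3. cA    = {2, 0}
  4. ckA   = ∅
(closed under both — stop)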